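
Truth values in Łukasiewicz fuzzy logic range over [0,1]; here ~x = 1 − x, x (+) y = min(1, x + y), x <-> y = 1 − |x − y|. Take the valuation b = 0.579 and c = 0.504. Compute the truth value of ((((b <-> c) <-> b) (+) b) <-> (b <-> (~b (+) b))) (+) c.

b <-> c = 1 − |0.579 − 0.504| = 1 − 0.075 = 0.925
(b <-> c) <-> b = 1 − |0.925 − 0.579| = 1 − 0.346 = 0.654
((b <-> c) <-> b) (+) b = min(1, 0.654 + 0.579) = min(1, 1.233) = 1.000
~b = 1 − 0.579 = 0.421
~b (+) b = min(1, 0.421 + 0.579) = min(1, 1.000) = 1.000
b <-> (~b (+) b) = 1 − |0.579 − 1.000| = 1 − 0.421 = 0.579
(((b <-> c) <-> b) (+) b) <-> (b <-> (~b (+) b)) = 1 − |1.000 − 0.579| = 1 − 0.421 = 0.579
((((b <-> c) <-> b) (+) b) <-> (b <-> (~b (+) b))) (+) c = min(1, 0.579 + 0.504) = min(1, 1.083) = 1.000

1.000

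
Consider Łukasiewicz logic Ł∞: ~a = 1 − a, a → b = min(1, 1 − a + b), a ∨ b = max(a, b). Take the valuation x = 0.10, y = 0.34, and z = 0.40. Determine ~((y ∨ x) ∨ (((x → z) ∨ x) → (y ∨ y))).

0.66

y ∨ x = max(0.34, 0.10) = 0.34
x → z = min(1, 1 − 0.10 + 0.40) = min(1, 1.30) = 1.00
(x → z) ∨ x = max(1.00, 0.10) = 1.00
y ∨ y = max(0.34, 0.34) = 0.34
((x → z) ∨ x) → (y ∨ y) = min(1, 1 − 1.00 + 0.34) = min(1, 0.34) = 0.34
(y ∨ x) ∨ (((x → z) ∨ x) → (y ∨ y)) = max(0.34, 0.34) = 0.34
~((y ∨ x) ∨ (((x → z) ∨ x) → (y ∨ y))) = 1 − 0.34 = 0.66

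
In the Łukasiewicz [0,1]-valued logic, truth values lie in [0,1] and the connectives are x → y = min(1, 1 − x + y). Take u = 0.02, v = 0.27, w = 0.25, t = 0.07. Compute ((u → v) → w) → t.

0.82

u → v = min(1, 1 − 0.02 + 0.27) = min(1, 1.25) = 1.00
(u → v) → w = min(1, 1 − 1.00 + 0.25) = min(1, 0.25) = 0.25
((u → v) → w) → t = min(1, 1 − 0.25 + 0.07) = min(1, 0.82) = 0.82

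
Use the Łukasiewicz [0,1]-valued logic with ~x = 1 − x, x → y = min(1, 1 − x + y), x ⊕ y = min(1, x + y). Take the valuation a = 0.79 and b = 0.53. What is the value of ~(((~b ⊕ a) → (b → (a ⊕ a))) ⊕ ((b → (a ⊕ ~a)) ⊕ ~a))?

0.00

~b = 1 − 0.53 = 0.47
~b ⊕ a = min(1, 0.47 + 0.79) = min(1, 1.26) = 1.00
a ⊕ a = min(1, 0.79 + 0.79) = min(1, 1.58) = 1.00
b → (a ⊕ a) = min(1, 1 − 0.53 + 1.00) = min(1, 1.47) = 1.00
(~b ⊕ a) → (b → (a ⊕ a)) = min(1, 1 − 1.00 + 1.00) = min(1, 1.00) = 1.00
~a = 1 − 0.79 = 0.21
a ⊕ ~a = min(1, 0.79 + 0.21) = min(1, 1.00) = 1.00
b → (a ⊕ ~a) = min(1, 1 − 0.53 + 1.00) = min(1, 1.47) = 1.00
(b → (a ⊕ ~a)) ⊕ ~a = min(1, 1.00 + 0.21) = min(1, 1.21) = 1.00
((~b ⊕ a) → (b → (a ⊕ a))) ⊕ ((b → (a ⊕ ~a)) ⊕ ~a) = min(1, 1.00 + 1.00) = min(1, 2.00) = 1.00
~(((~b ⊕ a) → (b → (a ⊕ a))) ⊕ ((b → (a ⊕ ~a)) ⊕ ~a)) = 1 − 1.00 = 0.00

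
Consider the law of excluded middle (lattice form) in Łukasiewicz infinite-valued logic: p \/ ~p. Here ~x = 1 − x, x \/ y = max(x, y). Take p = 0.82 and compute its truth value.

~p = 1 − 0.82 = 0.18
p \/ ~p = max(0.82, 0.18) = 0.82
(The value 0.82 < 1 shows this instance is not satisfied; not a Ł∞-tautology — its value is max(a, 1−a).)

0.82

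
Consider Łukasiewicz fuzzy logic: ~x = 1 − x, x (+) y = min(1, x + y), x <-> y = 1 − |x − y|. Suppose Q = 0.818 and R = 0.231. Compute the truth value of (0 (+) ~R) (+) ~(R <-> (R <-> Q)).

0.951

~R = 1 − 0.231 = 0.769
0 (+) ~R = min(1, 0.000 + 0.769) = min(1, 0.769) = 0.769
R <-> Q = 1 − |0.231 − 0.818| = 1 − 0.587 = 0.413
R <-> (R <-> Q) = 1 − |0.231 − 0.413| = 1 − 0.182 = 0.818
~(R <-> (R <-> Q)) = 1 − 0.818 = 0.182
(0 (+) ~R) (+) ~(R <-> (R <-> Q)) = min(1, 0.769 + 0.182) = min(1, 0.951) = 0.951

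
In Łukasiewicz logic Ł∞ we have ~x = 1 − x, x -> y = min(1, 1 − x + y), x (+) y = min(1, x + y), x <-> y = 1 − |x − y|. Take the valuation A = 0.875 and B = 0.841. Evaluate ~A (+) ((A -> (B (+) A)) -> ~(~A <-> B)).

~A = 1 − 0.875 = 0.125
B (+) A = min(1, 0.841 + 0.875) = min(1, 1.716) = 1.000
A -> (B (+) A) = min(1, 1 − 0.875 + 1.000) = min(1, 1.125) = 1.000
~A <-> B = 1 − |0.125 − 0.841| = 1 − 0.716 = 0.284
~(~A <-> B) = 1 − 0.284 = 0.716
(A -> (B (+) A)) -> ~(~A <-> B) = min(1, 1 − 1.000 + 0.716) = min(1, 0.716) = 0.716
~A (+) ((A -> (B (+) A)) -> ~(~A <-> B)) = min(1, 0.125 + 0.716) = min(1, 0.841) = 0.841

0.841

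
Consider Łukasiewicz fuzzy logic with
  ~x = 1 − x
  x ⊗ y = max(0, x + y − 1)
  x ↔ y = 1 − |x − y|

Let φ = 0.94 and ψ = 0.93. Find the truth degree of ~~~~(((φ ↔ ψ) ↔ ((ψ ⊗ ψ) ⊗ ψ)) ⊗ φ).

0.74

φ ↔ ψ = 1 − |0.94 − 0.93| = 1 − 0.01 = 0.99
ψ ⊗ ψ = max(0, 0.93 + 0.93 − 1) = max(0, 0.86) = 0.86
(ψ ⊗ ψ) ⊗ ψ = max(0, 0.86 + 0.93 − 1) = max(0, 0.79) = 0.79
(φ ↔ ψ) ↔ ((ψ ⊗ ψ) ⊗ ψ) = 1 − |0.99 − 0.79| = 1 − 0.20 = 0.80
((φ ↔ ψ) ↔ ((ψ ⊗ ψ) ⊗ ψ)) ⊗ φ = max(0, 0.80 + 0.94 − 1) = max(0, 0.74) = 0.74
~(((φ ↔ ψ) ↔ ((ψ ⊗ ψ) ⊗ ψ)) ⊗ φ) = 1 − 0.74 = 0.26
~~(((φ ↔ ψ) ↔ ((ψ ⊗ ψ) ⊗ ψ)) ⊗ φ) = 1 − 0.26 = 0.74
~~~(((φ ↔ ψ) ↔ ((ψ ⊗ ψ) ⊗ ψ)) ⊗ φ) = 1 − 0.74 = 0.26
~~~~(((φ ↔ ψ) ↔ ((ψ ⊗ ψ) ⊗ ψ)) ⊗ φ) = 1 − 0.26 = 0.74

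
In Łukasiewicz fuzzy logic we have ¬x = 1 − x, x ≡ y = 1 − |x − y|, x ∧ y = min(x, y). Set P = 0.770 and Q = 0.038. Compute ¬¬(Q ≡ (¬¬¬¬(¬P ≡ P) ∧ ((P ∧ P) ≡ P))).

¬P = 1 − 0.770 = 0.230
¬P ≡ P = 1 − |0.230 − 0.770| = 1 − 0.540 = 0.460
¬(¬P ≡ P) = 1 − 0.460 = 0.540
¬¬(¬P ≡ P) = 1 − 0.540 = 0.460
¬¬¬(¬P ≡ P) = 1 − 0.460 = 0.540
¬¬¬¬(¬P ≡ P) = 1 − 0.540 = 0.460
P ∧ P = min(0.770, 0.770) = 0.770
(P ∧ P) ≡ P = 1 − |0.770 − 0.770| = 1 − 0.000 = 1.000
¬¬¬¬(¬P ≡ P) ∧ ((P ∧ P) ≡ P) = min(0.460, 1.000) = 0.460
Q ≡ (¬¬¬¬(¬P ≡ P) ∧ ((P ∧ P) ≡ P)) = 1 − |0.038 − 0.460| = 1 − 0.422 = 0.578
¬(Q ≡ (¬¬¬¬(¬P ≡ P) ∧ ((P ∧ P) ≡ P))) = 1 − 0.578 = 0.422
¬¬(Q ≡ (¬¬¬¬(¬P ≡ P) ∧ ((P ∧ P) ≡ P))) = 1 − 0.422 = 0.578

0.578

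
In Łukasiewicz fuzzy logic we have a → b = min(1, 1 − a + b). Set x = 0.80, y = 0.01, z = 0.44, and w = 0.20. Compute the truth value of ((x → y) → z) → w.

0.20

x → y = min(1, 1 − 0.80 + 0.01) = min(1, 0.21) = 0.21
(x → y) → z = min(1, 1 − 0.21 + 0.44) = min(1, 1.23) = 1.00
((x → y) → z) → w = min(1, 1 − 1.00 + 0.20) = min(1, 0.20) = 0.20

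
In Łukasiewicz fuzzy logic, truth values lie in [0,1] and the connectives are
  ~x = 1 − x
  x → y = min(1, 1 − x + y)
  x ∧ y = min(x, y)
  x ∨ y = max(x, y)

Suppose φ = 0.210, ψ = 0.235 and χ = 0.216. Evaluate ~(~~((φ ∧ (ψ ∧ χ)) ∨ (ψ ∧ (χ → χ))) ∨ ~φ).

ψ ∧ χ = min(0.235, 0.216) = 0.216
φ ∧ (ψ ∧ χ) = min(0.210, 0.216) = 0.210
χ → χ = min(1, 1 − 0.216 + 0.216) = min(1, 1.000) = 1.000
ψ ∧ (χ → χ) = min(0.235, 1.000) = 0.235
(φ ∧ (ψ ∧ χ)) ∨ (ψ ∧ (χ → χ)) = max(0.210, 0.235) = 0.235
~((φ ∧ (ψ ∧ χ)) ∨ (ψ ∧ (χ → χ))) = 1 − 0.235 = 0.765
~~((φ ∧ (ψ ∧ χ)) ∨ (ψ ∧ (χ → χ))) = 1 − 0.765 = 0.235
~φ = 1 − 0.210 = 0.790
~~((φ ∧ (ψ ∧ χ)) ∨ (ψ ∧ (χ → χ))) ∨ ~φ = max(0.235, 0.790) = 0.790
~(~~((φ ∧ (ψ ∧ χ)) ∨ (ψ ∧ (χ → χ))) ∨ ~φ) = 1 − 0.790 = 0.210

0.210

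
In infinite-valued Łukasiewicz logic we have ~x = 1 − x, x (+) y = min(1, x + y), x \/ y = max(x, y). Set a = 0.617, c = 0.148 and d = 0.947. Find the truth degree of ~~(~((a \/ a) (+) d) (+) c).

0.148

a \/ a = max(0.617, 0.617) = 0.617
(a \/ a) (+) d = min(1, 0.617 + 0.947) = min(1, 1.564) = 1.000
~((a \/ a) (+) d) = 1 − 1.000 = 0.000
~((a \/ a) (+) d) (+) c = min(1, 0.000 + 0.148) = min(1, 0.148) = 0.148
~(~((a \/ a) (+) d) (+) c) = 1 − 0.148 = 0.852
~~(~((a \/ a) (+) d) (+) c) = 1 − 0.852 = 0.148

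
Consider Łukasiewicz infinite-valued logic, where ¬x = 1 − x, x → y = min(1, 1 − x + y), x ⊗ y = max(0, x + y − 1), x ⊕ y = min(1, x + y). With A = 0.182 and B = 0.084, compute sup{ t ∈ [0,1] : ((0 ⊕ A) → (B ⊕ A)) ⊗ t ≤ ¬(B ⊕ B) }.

0.832

0 ⊕ A = min(1, 0.000 + 0.182) = min(1, 0.182) = 0.182
B ⊕ A = min(1, 0.084 + 0.182) = min(1, 0.266) = 0.266
(0 ⊕ A) → (B ⊕ A) = min(1, 1 − 0.182 + 0.266) = min(1, 1.084) = 1.000
So the left factor is (0 ⊕ A) → (B ⊕ A) = 1.000.
B ⊕ B = min(1, 0.084 + 0.084) = min(1, 0.168) = 0.168
¬(B ⊕ B) = 1 − 0.168 = 0.832
So the right-hand bound is ¬(B ⊕ B) = 0.832.
The residuum of the Łukasiewicz t-norm gives the supremum: min(1, 1 − 1.000 + 0.832).
1 − 1.000 + 0.832 = 0.832, so t = min(1, 0.832) = 0.832.
Check: 1.000 ⊗ 0.832 = max(0, 0.832) = 0.832 ≤ 0.832.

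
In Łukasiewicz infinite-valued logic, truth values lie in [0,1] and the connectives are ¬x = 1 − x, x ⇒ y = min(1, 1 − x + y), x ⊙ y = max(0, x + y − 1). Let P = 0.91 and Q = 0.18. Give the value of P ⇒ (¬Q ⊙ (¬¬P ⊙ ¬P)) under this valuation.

0.09

¬Q = 1 − 0.18 = 0.82
¬P = 1 − 0.91 = 0.09
¬¬P = 1 − 0.09 = 0.91
¬¬P ⊙ ¬P = max(0, 0.91 + 0.09 − 1) = max(0, 0.00) = 0.00
¬Q ⊙ (¬¬P ⊙ ¬P) = max(0, 0.82 + 0.00 − 1) = max(0, -0.18) = 0.00
P ⇒ (¬Q ⊙ (¬¬P ⊙ ¬P)) = min(1, 1 − 0.91 + 0.00) = min(1, 0.09) = 0.09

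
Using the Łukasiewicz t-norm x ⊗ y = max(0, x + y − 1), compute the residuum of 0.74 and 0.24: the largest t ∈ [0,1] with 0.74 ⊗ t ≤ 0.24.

0.50

The residuum of the Łukasiewicz t-norm gives the supremum: min(1, 1 − 0.74 + 0.24).
1 − 0.74 + 0.24 = 0.50, so t = min(1, 0.50) = 0.50.
Check: 0.74 ⊗ 0.50 = max(0, 0.24) = 0.24 ≤ 0.24.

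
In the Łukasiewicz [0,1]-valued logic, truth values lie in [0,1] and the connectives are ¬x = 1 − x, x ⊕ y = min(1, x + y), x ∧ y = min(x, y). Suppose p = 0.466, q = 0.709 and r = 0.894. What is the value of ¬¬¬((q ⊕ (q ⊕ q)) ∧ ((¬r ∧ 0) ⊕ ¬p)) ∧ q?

q ⊕ q = min(1, 0.709 + 0.709) = min(1, 1.418) = 1.000
q ⊕ (q ⊕ q) = min(1, 0.709 + 1.000) = min(1, 1.709) = 1.000
¬r = 1 − 0.894 = 0.106
¬r ∧ 0 = min(0.106, 0.000) = 0.000
¬p = 1 − 0.466 = 0.534
(¬r ∧ 0) ⊕ ¬p = min(1, 0.000 + 0.534) = min(1, 0.534) = 0.534
(q ⊕ (q ⊕ q)) ∧ ((¬r ∧ 0) ⊕ ¬p) = min(1.000, 0.534) = 0.534
¬((q ⊕ (q ⊕ q)) ∧ ((¬r ∧ 0) ⊕ ¬p)) = 1 − 0.534 = 0.466
¬¬((q ⊕ (q ⊕ q)) ∧ ((¬r ∧ 0) ⊕ ¬p)) = 1 − 0.466 = 0.534
¬¬¬((q ⊕ (q ⊕ q)) ∧ ((¬r ∧ 0) ⊕ ¬p)) = 1 − 0.534 = 0.466
¬¬¬((q ⊕ (q ⊕ q)) ∧ ((¬r ∧ 0) ⊕ ¬p)) ∧ q = min(0.466, 0.709) = 0.466

0.466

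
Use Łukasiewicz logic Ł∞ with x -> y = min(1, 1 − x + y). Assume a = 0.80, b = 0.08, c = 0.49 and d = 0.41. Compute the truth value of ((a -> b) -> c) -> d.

a -> b = min(1, 1 − 0.80 + 0.08) = min(1, 0.28) = 0.28
(a -> b) -> c = min(1, 1 − 0.28 + 0.49) = min(1, 1.21) = 1.00
((a -> b) -> c) -> d = min(1, 1 − 1.00 + 0.41) = min(1, 0.41) = 0.41

0.41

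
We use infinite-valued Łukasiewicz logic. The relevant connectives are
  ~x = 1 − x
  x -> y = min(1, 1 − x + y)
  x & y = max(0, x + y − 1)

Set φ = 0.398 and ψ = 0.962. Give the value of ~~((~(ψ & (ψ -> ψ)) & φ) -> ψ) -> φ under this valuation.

ψ -> ψ = min(1, 1 − 0.962 + 0.962) = min(1, 1.000) = 1.000
ψ & (ψ -> ψ) = max(0, 0.962 + 1.000 − 1) = max(0, 0.962) = 0.962
~(ψ & (ψ -> ψ)) = 1 − 0.962 = 0.038
~(ψ & (ψ -> ψ)) & φ = max(0, 0.038 + 0.398 − 1) = max(0, -0.564) = 0.000
(~(ψ & (ψ -> ψ)) & φ) -> ψ = min(1, 1 − 0.000 + 0.962) = min(1, 1.962) = 1.000
~((~(ψ & (ψ -> ψ)) & φ) -> ψ) = 1 − 1.000 = 0.000
~~((~(ψ & (ψ -> ψ)) & φ) -> ψ) = 1 − 0.000 = 1.000
~~((~(ψ & (ψ -> ψ)) & φ) -> ψ) -> φ = min(1, 1 − 1.000 + 0.398) = min(1, 0.398) = 0.398

0.398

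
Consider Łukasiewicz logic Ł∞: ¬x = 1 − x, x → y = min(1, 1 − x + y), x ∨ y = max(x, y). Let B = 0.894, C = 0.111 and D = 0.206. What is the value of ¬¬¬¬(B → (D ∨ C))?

0.312

D ∨ C = max(0.206, 0.111) = 0.206
B → (D ∨ C) = min(1, 1 − 0.894 + 0.206) = min(1, 0.312) = 0.312
¬(B → (D ∨ C)) = 1 − 0.312 = 0.688
¬¬(B → (D ∨ C)) = 1 − 0.688 = 0.312
¬¬¬(B → (D ∨ C)) = 1 − 0.312 = 0.688
¬¬¬¬(B → (D ∨ C)) = 1 − 0.688 = 0.312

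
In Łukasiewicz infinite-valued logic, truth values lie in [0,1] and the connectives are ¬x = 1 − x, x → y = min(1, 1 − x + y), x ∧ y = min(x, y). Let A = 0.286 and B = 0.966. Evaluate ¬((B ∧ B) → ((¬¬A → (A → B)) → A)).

B ∧ B = min(0.966, 0.966) = 0.966
¬A = 1 − 0.286 = 0.714
¬¬A = 1 − 0.714 = 0.286
A → B = min(1, 1 − 0.286 + 0.966) = min(1, 1.680) = 1.000
¬¬A → (A → B) = min(1, 1 − 0.286 + 1.000) = min(1, 1.714) = 1.000
(¬¬A → (A → B)) → A = min(1, 1 − 1.000 + 0.286) = min(1, 0.286) = 0.286
(B ∧ B) → ((¬¬A → (A → B)) → A) = min(1, 1 − 0.966 + 0.286) = min(1, 0.320) = 0.320
¬((B ∧ B) → ((¬¬A → (A → B)) → A)) = 1 − 0.320 = 0.680

0.680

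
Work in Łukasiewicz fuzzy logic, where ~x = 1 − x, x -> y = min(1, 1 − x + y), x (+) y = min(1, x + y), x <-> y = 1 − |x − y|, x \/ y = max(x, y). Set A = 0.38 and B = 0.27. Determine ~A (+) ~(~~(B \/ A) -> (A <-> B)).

0.62

~A = 1 − 0.38 = 0.62
B \/ A = max(0.27, 0.38) = 0.38
~(B \/ A) = 1 − 0.38 = 0.62
~~(B \/ A) = 1 − 0.62 = 0.38
A <-> B = 1 − |0.38 − 0.27| = 1 − 0.11 = 0.89
~~(B \/ A) -> (A <-> B) = min(1, 1 − 0.38 + 0.89) = min(1, 1.51) = 1.00
~(~~(B \/ A) -> (A <-> B)) = 1 − 1.00 = 0.00
~A (+) ~(~~(B \/ A) -> (A <-> B)) = min(1, 0.62 + 0.00) = min(1, 0.62) = 0.62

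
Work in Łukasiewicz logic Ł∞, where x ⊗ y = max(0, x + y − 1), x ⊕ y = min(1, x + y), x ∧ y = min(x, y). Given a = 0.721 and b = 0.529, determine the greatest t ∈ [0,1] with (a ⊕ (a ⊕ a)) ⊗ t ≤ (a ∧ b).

a ⊕ a = min(1, 0.721 + 0.721) = min(1, 1.442) = 1.000
a ⊕ (a ⊕ a) = min(1, 0.721 + 1.000) = min(1, 1.721) = 1.000
So the left factor is a ⊕ (a ⊕ a) = 1.000.
a ∧ b = min(0.721, 0.529) = 0.529
So the right-hand bound is a ∧ b = 0.529.
The residuum of the Łukasiewicz t-norm gives the supremum: min(1, 1 − 1.000 + 0.529).
1 − 1.000 + 0.529 = 0.529, so t = min(1, 0.529) = 0.529.
Check: 1.000 ⊗ 0.529 = max(0, 0.529) = 0.529 ≤ 0.529.

0.529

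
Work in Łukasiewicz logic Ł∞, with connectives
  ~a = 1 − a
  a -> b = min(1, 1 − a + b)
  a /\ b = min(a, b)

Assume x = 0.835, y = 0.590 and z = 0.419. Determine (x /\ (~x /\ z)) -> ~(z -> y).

~x = 1 − 0.835 = 0.165
~x /\ z = min(0.165, 0.419) = 0.165
x /\ (~x /\ z) = min(0.835, 0.165) = 0.165
z -> y = min(1, 1 − 0.419 + 0.590) = min(1, 1.171) = 1.000
~(z -> y) = 1 − 1.000 = 0.000
(x /\ (~x /\ z)) -> ~(z -> y) = min(1, 1 − 0.165 + 0.000) = min(1, 0.835) = 0.835

0.835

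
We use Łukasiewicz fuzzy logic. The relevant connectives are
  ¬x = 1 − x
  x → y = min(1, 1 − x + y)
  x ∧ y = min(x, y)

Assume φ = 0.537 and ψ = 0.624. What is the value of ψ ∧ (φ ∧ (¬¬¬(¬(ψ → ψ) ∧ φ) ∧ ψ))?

0.537

ψ → ψ = min(1, 1 − 0.624 + 0.624) = min(1, 1.000) = 1.000
¬(ψ → ψ) = 1 − 1.000 = 0.000
¬(ψ → ψ) ∧ φ = min(0.000, 0.537) = 0.000
¬(¬(ψ → ψ) ∧ φ) = 1 − 0.000 = 1.000
¬¬(¬(ψ → ψ) ∧ φ) = 1 − 1.000 = 0.000
¬¬¬(¬(ψ → ψ) ∧ φ) = 1 − 0.000 = 1.000
¬¬¬(¬(ψ → ψ) ∧ φ) ∧ ψ = min(1.000, 0.624) = 0.624
φ ∧ (¬¬¬(¬(ψ → ψ) ∧ φ) ∧ ψ) = min(0.537, 0.624) = 0.537
ψ ∧ (φ ∧ (¬¬¬(¬(ψ → ψ) ∧ φ) ∧ ψ)) = min(0.624, 0.537) = 0.537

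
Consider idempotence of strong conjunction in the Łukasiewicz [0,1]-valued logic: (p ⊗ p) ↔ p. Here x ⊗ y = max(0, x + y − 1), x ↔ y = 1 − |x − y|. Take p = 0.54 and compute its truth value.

0.54

p ⊗ p = max(0, 0.54 + 0.54 − 1) = max(0, 0.08) = 0.08
(p ⊗ p) ↔ p = 1 − |0.08 − 0.54| = 1 − 0.46 = 0.54
(The value 0.54 < 1 shows this instance is not satisfied; fails in Ł∞ since a ⊗ a = max(0, 2a−1) ≠ a in general.)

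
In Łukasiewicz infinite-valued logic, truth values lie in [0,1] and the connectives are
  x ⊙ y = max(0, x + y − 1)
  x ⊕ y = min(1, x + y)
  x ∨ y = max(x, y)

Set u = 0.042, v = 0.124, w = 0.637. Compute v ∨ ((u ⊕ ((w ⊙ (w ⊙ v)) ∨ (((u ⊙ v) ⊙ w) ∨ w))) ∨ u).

w ⊙ v = max(0, 0.637 + 0.124 − 1) = max(0, -0.239) = 0.000
w ⊙ (w ⊙ v) = max(0, 0.637 + 0.000 − 1) = max(0, -0.363) = 0.000
u ⊙ v = max(0, 0.042 + 0.124 − 1) = max(0, -0.834) = 0.000
(u ⊙ v) ⊙ w = max(0, 0.000 + 0.637 − 1) = max(0, -0.363) = 0.000
((u ⊙ v) ⊙ w) ∨ w = max(0.000, 0.637) = 0.637
(w ⊙ (w ⊙ v)) ∨ (((u ⊙ v) ⊙ w) ∨ w) = max(0.000, 0.637) = 0.637
u ⊕ ((w ⊙ (w ⊙ v)) ∨ (((u ⊙ v) ⊙ w) ∨ w)) = min(1, 0.042 + 0.637) = min(1, 0.679) = 0.679
(u ⊕ ((w ⊙ (w ⊙ v)) ∨ (((u ⊙ v) ⊙ w) ∨ w))) ∨ u = max(0.679, 0.042) = 0.679
v ∨ ((u ⊕ ((w ⊙ (w ⊙ v)) ∨ (((u ⊙ v) ⊙ w) ∨ w))) ∨ u) = max(0.124, 0.679) = 0.679

0.679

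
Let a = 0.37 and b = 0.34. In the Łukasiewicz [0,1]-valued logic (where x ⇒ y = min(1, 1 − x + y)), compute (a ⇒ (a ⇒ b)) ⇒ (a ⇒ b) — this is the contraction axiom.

0.97

a ⇒ b = min(1, 1 − 0.37 + 0.34) = min(1, 0.97) = 0.97
a ⇒ (a ⇒ b) = min(1, 1 − 0.37 + 0.97) = min(1, 1.60) = 1.00
(a ⇒ (a ⇒ b)) ⇒ (a ⇒ b) = min(1, 1 − 1.00 + 0.97) = min(1, 0.97) = 0.97
(The value 0.97 < 1 shows this instance is not satisfied; fails in Ł∞ (the t-norm is not idempotent).)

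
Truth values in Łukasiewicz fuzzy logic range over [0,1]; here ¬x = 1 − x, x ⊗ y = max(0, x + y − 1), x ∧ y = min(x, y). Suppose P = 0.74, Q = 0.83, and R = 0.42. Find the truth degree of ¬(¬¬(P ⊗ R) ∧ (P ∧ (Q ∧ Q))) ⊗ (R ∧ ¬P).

0.10

P ⊗ R = max(0, 0.74 + 0.42 − 1) = max(0, 0.16) = 0.16
¬(P ⊗ R) = 1 − 0.16 = 0.84
¬¬(P ⊗ R) = 1 − 0.84 = 0.16
Q ∧ Q = min(0.83, 0.83) = 0.83
P ∧ (Q ∧ Q) = min(0.74, 0.83) = 0.74
¬¬(P ⊗ R) ∧ (P ∧ (Q ∧ Q)) = min(0.16, 0.74) = 0.16
¬(¬¬(P ⊗ R) ∧ (P ∧ (Q ∧ Q))) = 1 − 0.16 = 0.84
¬P = 1 − 0.74 = 0.26
R ∧ ¬P = min(0.42, 0.26) = 0.26
¬(¬¬(P ⊗ R) ∧ (P ∧ (Q ∧ Q))) ⊗ (R ∧ ¬P) = max(0, 0.84 + 0.26 − 1) = max(0, 0.10) = 0.10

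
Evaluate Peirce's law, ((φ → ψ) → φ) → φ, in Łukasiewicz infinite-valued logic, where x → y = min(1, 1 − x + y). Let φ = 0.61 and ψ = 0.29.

φ → ψ = min(1, 1 − 0.61 + 0.29) = min(1, 0.68) = 0.68
(φ → ψ) → φ = min(1, 1 − 0.68 + 0.61) = min(1, 0.93) = 0.93
((φ → ψ) → φ) → φ = min(1, 1 − 0.93 + 0.61) = min(1, 0.68) = 0.68
(The value 0.68 < 1 shows this instance is not satisfied; not a Ł∞-tautology in general.)

0.68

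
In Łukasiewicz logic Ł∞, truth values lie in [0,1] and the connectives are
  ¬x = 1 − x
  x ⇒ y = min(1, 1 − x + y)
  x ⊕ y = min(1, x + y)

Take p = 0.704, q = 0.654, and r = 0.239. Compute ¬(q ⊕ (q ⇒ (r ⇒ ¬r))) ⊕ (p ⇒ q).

¬r = 1 − 0.239 = 0.761
r ⇒ ¬r = min(1, 1 − 0.239 + 0.761) = min(1, 1.522) = 1.000
q ⇒ (r ⇒ ¬r) = min(1, 1 − 0.654 + 1.000) = min(1, 1.346) = 1.000
q ⊕ (q ⇒ (r ⇒ ¬r)) = min(1, 0.654 + 1.000) = min(1, 1.654) = 1.000
¬(q ⊕ (q ⇒ (r ⇒ ¬r))) = 1 − 1.000 = 0.000
p ⇒ q = min(1, 1 − 0.704 + 0.654) = min(1, 0.950) = 0.950
¬(q ⊕ (q ⇒ (r ⇒ ¬r))) ⊕ (p ⇒ q) = min(1, 0.000 + 0.950) = min(1, 0.950) = 0.950

0.950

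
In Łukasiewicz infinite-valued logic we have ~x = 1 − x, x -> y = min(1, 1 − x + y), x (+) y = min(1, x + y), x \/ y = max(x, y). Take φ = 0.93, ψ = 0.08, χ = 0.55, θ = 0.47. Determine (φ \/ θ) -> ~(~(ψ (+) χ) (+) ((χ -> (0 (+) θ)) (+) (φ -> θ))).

0.07

φ \/ θ = max(0.93, 0.47) = 0.93
ψ (+) χ = min(1, 0.08 + 0.55) = min(1, 0.63) = 0.63
~(ψ (+) χ) = 1 − 0.63 = 0.37
0 (+) θ = min(1, 0.00 + 0.47) = min(1, 0.47) = 0.47
χ -> (0 (+) θ) = min(1, 1 − 0.55 + 0.47) = min(1, 0.92) = 0.92
φ -> θ = min(1, 1 − 0.93 + 0.47) = min(1, 0.54) = 0.54
(χ -> (0 (+) θ)) (+) (φ -> θ) = min(1, 0.92 + 0.54) = min(1, 1.46) = 1.00
~(ψ (+) χ) (+) ((χ -> (0 (+) θ)) (+) (φ -> θ)) = min(1, 0.37 + 1.00) = min(1, 1.37) = 1.00
~(~(ψ (+) χ) (+) ((χ -> (0 (+) θ)) (+) (φ -> θ))) = 1 − 1.00 = 0.00
(φ \/ θ) -> ~(~(ψ (+) χ) (+) ((χ -> (0 (+) θ)) (+) (φ -> θ))) = min(1, 1 − 0.93 + 0.00) = min(1, 0.07) = 0.07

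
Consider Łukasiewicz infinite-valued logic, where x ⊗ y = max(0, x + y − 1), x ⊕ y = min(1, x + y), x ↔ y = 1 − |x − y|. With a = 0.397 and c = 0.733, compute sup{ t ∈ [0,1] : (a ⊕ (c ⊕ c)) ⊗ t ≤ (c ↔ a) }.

0.664

c ⊕ c = min(1, 0.733 + 0.733) = min(1, 1.466) = 1.000
a ⊕ (c ⊕ c) = min(1, 0.397 + 1.000) = min(1, 1.397) = 1.000
So the left factor is a ⊕ (c ⊕ c) = 1.000.
c ↔ a = 1 − |0.733 − 0.397| = 1 − 0.336 = 0.664
So the right-hand bound is c ↔ a = 0.664.
The residuum of the Łukasiewicz t-norm gives the supremum: min(1, 1 − 1.000 + 0.664).
1 − 1.000 + 0.664 = 0.664, so t = min(1, 0.664) = 0.664.
Check: 1.000 ⊗ 0.664 = max(0, 0.664) = 0.664 ≤ 0.664.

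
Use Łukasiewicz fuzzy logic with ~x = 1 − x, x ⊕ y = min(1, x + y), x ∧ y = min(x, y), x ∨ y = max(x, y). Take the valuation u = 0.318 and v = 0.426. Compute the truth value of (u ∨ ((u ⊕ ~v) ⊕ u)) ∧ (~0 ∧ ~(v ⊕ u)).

0.256

~v = 1 − 0.426 = 0.574
u ⊕ ~v = min(1, 0.318 + 0.574) = min(1, 0.892) = 0.892
(u ⊕ ~v) ⊕ u = min(1, 0.892 + 0.318) = min(1, 1.210) = 1.000
u ∨ ((u ⊕ ~v) ⊕ u) = max(0.318, 1.000) = 1.000
~0 = 1 − 0.000 = 1.000
v ⊕ u = min(1, 0.426 + 0.318) = min(1, 0.744) = 0.744
~(v ⊕ u) = 1 − 0.744 = 0.256
~0 ∧ ~(v ⊕ u) = min(1.000, 0.256) = 0.256
(u ∨ ((u ⊕ ~v) ⊕ u)) ∧ (~0 ∧ ~(v ⊕ u)) = min(1.000, 0.256) = 0.256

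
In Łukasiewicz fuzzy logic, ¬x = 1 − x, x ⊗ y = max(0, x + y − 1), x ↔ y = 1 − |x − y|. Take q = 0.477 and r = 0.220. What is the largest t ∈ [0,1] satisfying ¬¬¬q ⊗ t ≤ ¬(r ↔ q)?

0.734

¬q = 1 − 0.477 = 0.523
¬¬q = 1 − 0.523 = 0.477
¬¬¬q = 1 − 0.477 = 0.523
So the left factor is ¬¬¬q = 0.523.
r ↔ q = 1 − |0.220 − 0.477| = 1 − 0.257 = 0.743
¬(r ↔ q) = 1 − 0.743 = 0.257
So the right-hand bound is ¬(r ↔ q) = 0.257.
The residuum of the Łukasiewicz t-norm gives the supremum: min(1, 1 − 0.523 + 0.257).
1 − 0.523 + 0.257 = 0.734, so t = min(1, 0.734) = 0.734.
Check: 0.523 ⊗ 0.734 = max(0, 0.257) = 0.257 ≤ 0.257.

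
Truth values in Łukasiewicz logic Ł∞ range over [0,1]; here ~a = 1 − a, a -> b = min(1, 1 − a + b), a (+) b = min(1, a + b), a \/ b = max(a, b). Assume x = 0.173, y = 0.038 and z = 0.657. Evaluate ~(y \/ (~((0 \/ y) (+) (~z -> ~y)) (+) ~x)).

0.173

0 \/ y = max(0.000, 0.038) = 0.038
~z = 1 − 0.657 = 0.343
~y = 1 − 0.038 = 0.962
~z -> ~y = min(1, 1 − 0.343 + 0.962) = min(1, 1.619) = 1.000
(0 \/ y) (+) (~z -> ~y) = min(1, 0.038 + 1.000) = min(1, 1.038) = 1.000
~((0 \/ y) (+) (~z -> ~y)) = 1 − 1.000 = 0.000
~x = 1 − 0.173 = 0.827
~((0 \/ y) (+) (~z -> ~y)) (+) ~x = min(1, 0.000 + 0.827) = min(1, 0.827) = 0.827
y \/ (~((0 \/ y) (+) (~z -> ~y)) (+) ~x) = max(0.038, 0.827) = 0.827
~(y \/ (~((0 \/ y) (+) (~z -> ~y)) (+) ~x)) = 1 − 0.827 = 0.173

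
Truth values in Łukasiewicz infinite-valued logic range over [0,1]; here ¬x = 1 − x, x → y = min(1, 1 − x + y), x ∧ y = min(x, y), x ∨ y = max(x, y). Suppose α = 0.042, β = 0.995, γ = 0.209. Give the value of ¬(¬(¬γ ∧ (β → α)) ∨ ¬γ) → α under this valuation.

¬γ = 1 − 0.209 = 0.791
β → α = min(1, 1 − 0.995 + 0.042) = min(1, 0.047) = 0.047
¬γ ∧ (β → α) = min(0.791, 0.047) = 0.047
¬(¬γ ∧ (β → α)) = 1 − 0.047 = 0.953
¬(¬γ ∧ (β → α)) ∨ ¬γ = max(0.953, 0.791) = 0.953
¬(¬(¬γ ∧ (β → α)) ∨ ¬γ) = 1 − 0.953 = 0.047
¬(¬(¬γ ∧ (β → α)) ∨ ¬γ) → α = min(1, 1 − 0.047 + 0.042) = min(1, 0.995) = 0.995

0.995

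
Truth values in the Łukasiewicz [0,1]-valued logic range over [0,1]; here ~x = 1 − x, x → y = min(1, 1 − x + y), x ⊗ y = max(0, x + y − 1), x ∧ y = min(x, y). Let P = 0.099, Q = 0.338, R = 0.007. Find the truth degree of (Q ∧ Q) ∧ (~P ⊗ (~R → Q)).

0.246

Q ∧ Q = min(0.338, 0.338) = 0.338
~P = 1 − 0.099 = 0.901
~R = 1 − 0.007 = 0.993
~R → Q = min(1, 1 − 0.993 + 0.338) = min(1, 0.345) = 0.345
~P ⊗ (~R → Q) = max(0, 0.901 + 0.345 − 1) = max(0, 0.246) = 0.246
(Q ∧ Q) ∧ (~P ⊗ (~R → Q)) = min(0.338, 0.246) = 0.246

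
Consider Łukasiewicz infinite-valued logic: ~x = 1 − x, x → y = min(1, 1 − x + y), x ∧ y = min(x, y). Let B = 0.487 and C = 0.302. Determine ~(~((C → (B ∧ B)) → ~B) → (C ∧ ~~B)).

0.185

B ∧ B = min(0.487, 0.487) = 0.487
C → (B ∧ B) = min(1, 1 − 0.302 + 0.487) = min(1, 1.185) = 1.000
~B = 1 − 0.487 = 0.513
(C → (B ∧ B)) → ~B = min(1, 1 − 1.000 + 0.513) = min(1, 0.513) = 0.513
~((C → (B ∧ B)) → ~B) = 1 − 0.513 = 0.487
~~B = 1 − 0.513 = 0.487
C ∧ ~~B = min(0.302, 0.487) = 0.302
~((C → (B ∧ B)) → ~B) → (C ∧ ~~B) = min(1, 1 − 0.487 + 0.302) = min(1, 0.815) = 0.815
~(~((C → (B ∧ B)) → ~B) → (C ∧ ~~B)) = 1 − 0.815 = 0.185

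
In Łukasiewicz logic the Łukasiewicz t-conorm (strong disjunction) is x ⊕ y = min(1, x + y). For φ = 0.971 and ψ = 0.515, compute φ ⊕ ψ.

φ ⊕ ψ = min(1, 0.971 + 0.515) = min(1, 1.486) = 1.000
For comparison, the Gödel t-conorm max(x, y) would give 0.971.

1.000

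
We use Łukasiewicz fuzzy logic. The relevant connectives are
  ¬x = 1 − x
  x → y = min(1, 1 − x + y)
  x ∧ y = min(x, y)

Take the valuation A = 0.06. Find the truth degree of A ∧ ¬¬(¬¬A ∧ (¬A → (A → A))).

0.06

¬A = 1 − 0.06 = 0.94
¬¬A = 1 − 0.94 = 0.06
A → A = min(1, 1 − 0.06 + 0.06) = min(1, 1.00) = 1.00
¬A → (A → A) = min(1, 1 − 0.94 + 1.00) = min(1, 1.06) = 1.00
¬¬A ∧ (¬A → (A → A)) = min(0.06, 1.00) = 0.06
¬(¬¬A ∧ (¬A → (A → A))) = 1 − 0.06 = 0.94
¬¬(¬¬A ∧ (¬A → (A → A))) = 1 − 0.94 = 0.06
A ∧ ¬¬(¬¬A ∧ (¬A → (A → A))) = min(0.06, 0.06) = 0.06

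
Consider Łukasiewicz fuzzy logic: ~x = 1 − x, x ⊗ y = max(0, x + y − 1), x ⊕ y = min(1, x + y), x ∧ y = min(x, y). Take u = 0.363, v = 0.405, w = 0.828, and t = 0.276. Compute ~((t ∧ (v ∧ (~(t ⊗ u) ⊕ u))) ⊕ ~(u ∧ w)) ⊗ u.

0.000

t ⊗ u = max(0, 0.276 + 0.363 − 1) = max(0, -0.361) = 0.000
~(t ⊗ u) = 1 − 0.000 = 1.000
~(t ⊗ u) ⊕ u = min(1, 1.000 + 0.363) = min(1, 1.363) = 1.000
v ∧ (~(t ⊗ u) ⊕ u) = min(0.405, 1.000) = 0.405
t ∧ (v ∧ (~(t ⊗ u) ⊕ u)) = min(0.276, 0.405) = 0.276
u ∧ w = min(0.363, 0.828) = 0.363
~(u ∧ w) = 1 − 0.363 = 0.637
(t ∧ (v ∧ (~(t ⊗ u) ⊕ u))) ⊕ ~(u ∧ w) = min(1, 0.276 + 0.637) = min(1, 0.913) = 0.913
~((t ∧ (v ∧ (~(t ⊗ u) ⊕ u))) ⊕ ~(u ∧ w)) = 1 − 0.913 = 0.087
~((t ∧ (v ∧ (~(t ⊗ u) ⊕ u))) ⊕ ~(u ∧ w)) ⊗ u = max(0, 0.087 + 0.363 − 1) = max(0, -0.550) = 0.000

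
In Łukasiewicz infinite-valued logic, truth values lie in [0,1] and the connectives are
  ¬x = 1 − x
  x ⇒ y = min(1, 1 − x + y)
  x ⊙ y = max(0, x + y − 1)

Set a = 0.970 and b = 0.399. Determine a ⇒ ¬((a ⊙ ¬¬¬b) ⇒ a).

¬b = 1 − 0.399 = 0.601
¬¬b = 1 − 0.601 = 0.399
¬¬¬b = 1 − 0.399 = 0.601
a ⊙ ¬¬¬b = max(0, 0.970 + 0.601 − 1) = max(0, 0.571) = 0.571
(a ⊙ ¬¬¬b) ⇒ a = min(1, 1 − 0.571 + 0.970) = min(1, 1.399) = 1.000
¬((a ⊙ ¬¬¬b) ⇒ a) = 1 − 1.000 = 0.000
a ⇒ ¬((a ⊙ ¬¬¬b) ⇒ a) = min(1, 1 − 0.970 + 0.000) = min(1, 0.030) = 0.030

0.030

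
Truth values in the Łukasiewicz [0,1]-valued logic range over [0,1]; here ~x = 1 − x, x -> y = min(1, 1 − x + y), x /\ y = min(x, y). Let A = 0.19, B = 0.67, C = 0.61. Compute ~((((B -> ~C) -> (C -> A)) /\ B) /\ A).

0.81

~C = 1 − 0.61 = 0.39
B -> ~C = min(1, 1 − 0.67 + 0.39) = min(1, 0.72) = 0.72
C -> A = min(1, 1 − 0.61 + 0.19) = min(1, 0.58) = 0.58
(B -> ~C) -> (C -> A) = min(1, 1 − 0.72 + 0.58) = min(1, 0.86) = 0.86
((B -> ~C) -> (C -> A)) /\ B = min(0.86, 0.67) = 0.67
(((B -> ~C) -> (C -> A)) /\ B) /\ A = min(0.67, 0.19) = 0.19
~((((B -> ~C) -> (C -> A)) /\ B) /\ A) = 1 − 0.19 = 0.81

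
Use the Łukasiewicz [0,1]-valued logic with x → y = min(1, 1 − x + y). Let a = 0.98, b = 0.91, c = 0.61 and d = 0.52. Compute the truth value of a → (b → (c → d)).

1.00

c → d = min(1, 1 − 0.61 + 0.52) = min(1, 0.91) = 0.91
b → (c → d) = min(1, 1 − 0.91 + 0.91) = min(1, 1.00) = 1.00
a → (b → (c → d)) = min(1, 1 − 0.98 + 1.00) = min(1, 1.02) = 1.00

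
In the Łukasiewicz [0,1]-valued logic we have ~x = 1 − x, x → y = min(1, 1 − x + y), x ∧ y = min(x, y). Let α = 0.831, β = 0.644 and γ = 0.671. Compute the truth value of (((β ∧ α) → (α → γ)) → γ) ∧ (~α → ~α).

0.671

β ∧ α = min(0.644, 0.831) = 0.644
α → γ = min(1, 1 − 0.831 + 0.671) = min(1, 0.840) = 0.840
(β ∧ α) → (α → γ) = min(1, 1 − 0.644 + 0.840) = min(1, 1.196) = 1.000
((β ∧ α) → (α → γ)) → γ = min(1, 1 − 1.000 + 0.671) = min(1, 0.671) = 0.671
~α = 1 − 0.831 = 0.169
~α → ~α = min(1, 1 − 0.169 + 0.169) = min(1, 1.000) = 1.000
(((β ∧ α) → (α → γ)) → γ) ∧ (~α → ~α) = min(0.671, 1.000) = 0.671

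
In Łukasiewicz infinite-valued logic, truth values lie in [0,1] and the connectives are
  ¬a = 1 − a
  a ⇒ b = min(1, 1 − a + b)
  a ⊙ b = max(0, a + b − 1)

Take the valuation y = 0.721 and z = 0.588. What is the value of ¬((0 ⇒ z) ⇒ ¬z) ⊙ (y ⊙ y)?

0 ⇒ z = min(1, 1 − 0.000 + 0.588) = min(1, 1.588) = 1.000
¬z = 1 − 0.588 = 0.412
(0 ⇒ z) ⇒ ¬z = min(1, 1 − 1.000 + 0.412) = min(1, 0.412) = 0.412
¬((0 ⇒ z) ⇒ ¬z) = 1 − 0.412 = 0.588
y ⊙ y = max(0, 0.721 + 0.721 − 1) = max(0, 0.442) = 0.442
¬((0 ⇒ z) ⇒ ¬z) ⊙ (y ⊙ y) = max(0, 0.588 + 0.442 − 1) = max(0, 0.030) = 0.030

0.030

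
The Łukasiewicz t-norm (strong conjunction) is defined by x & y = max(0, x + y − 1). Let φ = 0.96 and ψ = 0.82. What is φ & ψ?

0.78

φ & ψ = max(0, 0.96 + 0.82 − 1) = max(0, 0.78) = 0.78
For comparison, the Gödel (minimum) t-norm min(x, y) would give 0.82.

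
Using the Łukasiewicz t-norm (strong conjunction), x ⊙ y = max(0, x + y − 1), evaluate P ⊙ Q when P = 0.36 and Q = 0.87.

P ⊙ Q = max(0, 0.36 + 0.87 − 1) = max(0, 0.23) = 0.23
For comparison, the Gödel (minimum) t-norm min(x, y) would give 0.36.

0.23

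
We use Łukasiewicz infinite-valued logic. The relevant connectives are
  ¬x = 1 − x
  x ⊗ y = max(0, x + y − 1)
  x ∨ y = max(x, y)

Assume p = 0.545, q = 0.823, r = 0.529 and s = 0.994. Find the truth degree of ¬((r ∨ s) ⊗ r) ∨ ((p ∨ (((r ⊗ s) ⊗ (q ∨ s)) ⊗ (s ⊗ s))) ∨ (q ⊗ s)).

0.817

r ∨ s = max(0.529, 0.994) = 0.994
(r ∨ s) ⊗ r = max(0, 0.994 + 0.529 − 1) = max(0, 0.523) = 0.523
¬((r ∨ s) ⊗ r) = 1 − 0.523 = 0.477
r ⊗ s = max(0, 0.529 + 0.994 − 1) = max(0, 0.523) = 0.523
q ∨ s = max(0.823, 0.994) = 0.994
(r ⊗ s) ⊗ (q ∨ s) = max(0, 0.523 + 0.994 − 1) = max(0, 0.517) = 0.517
s ⊗ s = max(0, 0.994 + 0.994 − 1) = max(0, 0.988) = 0.988
((r ⊗ s) ⊗ (q ∨ s)) ⊗ (s ⊗ s) = max(0, 0.517 + 0.988 − 1) = max(0, 0.505) = 0.505
p ∨ (((r ⊗ s) ⊗ (q ∨ s)) ⊗ (s ⊗ s)) = max(0.545, 0.505) = 0.545
q ⊗ s = max(0, 0.823 + 0.994 − 1) = max(0, 0.817) = 0.817
(p ∨ (((r ⊗ s) ⊗ (q ∨ s)) ⊗ (s ⊗ s))) ∨ (q ⊗ s) = max(0.545, 0.817) = 0.817
¬((r ∨ s) ⊗ r) ∨ ((p ∨ (((r ⊗ s) ⊗ (q ∨ s)) ⊗ (s ⊗ s))) ∨ (q ⊗ s)) = max(0.477, 0.817) = 0.817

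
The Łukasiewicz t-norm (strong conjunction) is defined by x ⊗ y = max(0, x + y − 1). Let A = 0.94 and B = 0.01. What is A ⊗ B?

0.00

A ⊗ B = max(0, 0.94 + 0.01 − 1) = max(0, -0.05) = 0.00
For comparison, the Gödel (minimum) t-norm min(x, y) would give 0.01.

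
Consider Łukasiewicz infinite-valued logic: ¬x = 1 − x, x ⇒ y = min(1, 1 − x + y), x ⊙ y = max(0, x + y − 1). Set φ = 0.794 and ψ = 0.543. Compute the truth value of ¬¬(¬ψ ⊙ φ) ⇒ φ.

1.000

¬ψ = 1 − 0.543 = 0.457
¬ψ ⊙ φ = max(0, 0.457 + 0.794 − 1) = max(0, 0.251) = 0.251
¬(¬ψ ⊙ φ) = 1 − 0.251 = 0.749
¬¬(¬ψ ⊙ φ) = 1 − 0.749 = 0.251
¬¬(¬ψ ⊙ φ) ⇒ φ = min(1, 1 − 0.251 + 0.794) = min(1, 1.543) = 1.000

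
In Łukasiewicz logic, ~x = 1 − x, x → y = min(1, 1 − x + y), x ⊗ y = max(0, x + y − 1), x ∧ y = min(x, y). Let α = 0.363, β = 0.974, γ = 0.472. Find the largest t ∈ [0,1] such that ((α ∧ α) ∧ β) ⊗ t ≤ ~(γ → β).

0.637

α ∧ α = min(0.363, 0.363) = 0.363
(α ∧ α) ∧ β = min(0.363, 0.974) = 0.363
So the left factor is (α ∧ α) ∧ β = 0.363.
γ → β = min(1, 1 − 0.472 + 0.974) = min(1, 1.502) = 1.000
~(γ → β) = 1 − 1.000 = 0.000
So the right-hand bound is ~(γ → β) = 0.000.
The residuum of the Łukasiewicz t-norm gives the supremum: min(1, 1 − 0.363 + 0.000).
1 − 0.363 + 0.000 = 0.637, so t = min(1, 0.637) = 0.637.
Check: 0.363 ⊗ 0.637 = max(0, 0.000) = 0.000 ≤ 0.000.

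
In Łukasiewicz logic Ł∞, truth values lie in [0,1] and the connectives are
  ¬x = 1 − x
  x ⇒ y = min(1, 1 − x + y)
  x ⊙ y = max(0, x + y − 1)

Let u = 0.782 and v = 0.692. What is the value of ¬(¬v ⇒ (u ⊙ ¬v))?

¬v = 1 − 0.692 = 0.308
u ⊙ ¬v = max(0, 0.782 + 0.308 − 1) = max(0, 0.090) = 0.090
¬v ⇒ (u ⊙ ¬v) = min(1, 1 − 0.308 + 0.090) = min(1, 0.782) = 0.782
¬(¬v ⇒ (u ⊙ ¬v)) = 1 − 0.782 = 0.218

0.218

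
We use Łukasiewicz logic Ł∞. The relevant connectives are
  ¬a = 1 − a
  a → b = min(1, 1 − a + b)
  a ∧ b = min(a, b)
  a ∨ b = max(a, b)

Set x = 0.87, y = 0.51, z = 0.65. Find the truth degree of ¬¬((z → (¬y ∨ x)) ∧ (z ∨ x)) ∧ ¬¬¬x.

¬y = 1 − 0.51 = 0.49
¬y ∨ x = max(0.49, 0.87) = 0.87
z → (¬y ∨ x) = min(1, 1 − 0.65 + 0.87) = min(1, 1.22) = 1.00
z ∨ x = max(0.65, 0.87) = 0.87
(z → (¬y ∨ x)) ∧ (z ∨ x) = min(1.00, 0.87) = 0.87
¬((z → (¬y ∨ x)) ∧ (z ∨ x)) = 1 − 0.87 = 0.13
¬¬((z → (¬y ∨ x)) ∧ (z ∨ x)) = 1 − 0.13 = 0.87
¬x = 1 − 0.87 = 0.13
¬¬x = 1 − 0.13 = 0.87
¬¬¬x = 1 − 0.87 = 0.13
¬¬((z → (¬y ∨ x)) ∧ (z ∨ x)) ∧ ¬¬¬x = min(0.87, 0.13) = 0.13

0.13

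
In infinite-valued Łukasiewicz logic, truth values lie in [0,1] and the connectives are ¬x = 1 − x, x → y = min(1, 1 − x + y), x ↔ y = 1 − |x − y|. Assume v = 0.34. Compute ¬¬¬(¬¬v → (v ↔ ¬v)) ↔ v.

¬v = 1 − 0.34 = 0.66
¬¬v = 1 − 0.66 = 0.34
v ↔ ¬v = 1 − |0.34 − 0.66| = 1 − 0.32 = 0.68
¬¬v → (v ↔ ¬v) = min(1, 1 − 0.34 + 0.68) = min(1, 1.34) = 1.00
¬(¬¬v → (v ↔ ¬v)) = 1 − 1.00 = 0.00
¬¬(¬¬v → (v ↔ ¬v)) = 1 − 0.00 = 1.00
¬¬¬(¬¬v → (v ↔ ¬v)) = 1 − 1.00 = 0.00
¬¬¬(¬¬v → (v ↔ ¬v)) ↔ v = 1 − |0.00 − 0.34| = 1 − 0.34 = 0.66

0.66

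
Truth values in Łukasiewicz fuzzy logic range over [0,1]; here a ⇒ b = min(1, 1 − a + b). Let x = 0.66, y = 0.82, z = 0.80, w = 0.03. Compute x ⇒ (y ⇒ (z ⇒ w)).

0.75

z ⇒ w = min(1, 1 − 0.80 + 0.03) = min(1, 0.23) = 0.23
y ⇒ (z ⇒ w) = min(1, 1 − 0.82 + 0.23) = min(1, 0.41) = 0.41
x ⇒ (y ⇒ (z ⇒ w)) = min(1, 1 − 0.66 + 0.41) = min(1, 0.75) = 0.75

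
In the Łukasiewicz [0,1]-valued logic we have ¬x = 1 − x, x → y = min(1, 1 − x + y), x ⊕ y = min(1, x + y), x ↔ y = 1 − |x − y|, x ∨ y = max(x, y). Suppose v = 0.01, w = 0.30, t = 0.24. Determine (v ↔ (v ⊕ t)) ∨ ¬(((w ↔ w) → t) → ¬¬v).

0.76

v ⊕ t = min(1, 0.01 + 0.24) = min(1, 0.25) = 0.25
v ↔ (v ⊕ t) = 1 − |0.01 − 0.25| = 1 − 0.24 = 0.76
w ↔ w = 1 − |0.30 − 0.30| = 1 − 0.00 = 1.00
(w ↔ w) → t = min(1, 1 − 1.00 + 0.24) = min(1, 0.24) = 0.24
¬v = 1 − 0.01 = 0.99
¬¬v = 1 − 0.99 = 0.01
((w ↔ w) → t) → ¬¬v = min(1, 1 − 0.24 + 0.01) = min(1, 0.77) = 0.77
¬(((w ↔ w) → t) → ¬¬v) = 1 − 0.77 = 0.23
(v ↔ (v ⊕ t)) ∨ ¬(((w ↔ w) → t) → ¬¬v) = max(0.76, 0.23) = 0.76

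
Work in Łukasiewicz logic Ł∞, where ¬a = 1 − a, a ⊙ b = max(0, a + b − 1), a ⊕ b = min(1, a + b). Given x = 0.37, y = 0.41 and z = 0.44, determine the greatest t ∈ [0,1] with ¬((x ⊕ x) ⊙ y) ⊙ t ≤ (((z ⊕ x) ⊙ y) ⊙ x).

x ⊕ x = min(1, 0.37 + 0.37) = min(1, 0.74) = 0.74
(x ⊕ x) ⊙ y = max(0, 0.74 + 0.41 − 1) = max(0, 0.15) = 0.15
¬((x ⊕ x) ⊙ y) = 1 − 0.15 = 0.85
So the left factor is ¬((x ⊕ x) ⊙ y) = 0.85.
z ⊕ x = min(1, 0.44 + 0.37) = min(1, 0.81) = 0.81
(z ⊕ x) ⊙ y = max(0, 0.81 + 0.41 − 1) = max(0, 0.22) = 0.22
((z ⊕ x) ⊙ y) ⊙ x = max(0, 0.22 + 0.37 − 1) = max(0, -0.41) = 0.00
So the right-hand bound is ((z ⊕ x) ⊙ y) ⊙ x = 0.00.
The residuum of the Łukasiewicz t-norm gives the supremum: min(1, 1 − 0.85 + 0.00).
1 − 0.85 + 0.00 = 0.15, so t = min(1, 0.15) = 0.15.
Check: 0.85 ⊙ 0.15 = max(0, 0.00) = 0.00 ≤ 0.00.

0.15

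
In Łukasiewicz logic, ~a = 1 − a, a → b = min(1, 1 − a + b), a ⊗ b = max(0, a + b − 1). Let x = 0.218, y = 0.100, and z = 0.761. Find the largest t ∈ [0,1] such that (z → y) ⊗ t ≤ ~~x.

z → y = min(1, 1 − 0.761 + 0.100) = min(1, 0.339) = 0.339
So the left factor is z → y = 0.339.
~x = 1 − 0.218 = 0.782
~~x = 1 − 0.782 = 0.218
So the right-hand bound is ~~x = 0.218.
The residuum of the Łukasiewicz t-norm gives the supremum: min(1, 1 − 0.339 + 0.218).
1 − 0.339 + 0.218 = 0.879, so t = min(1, 0.879) = 0.879.
Check: 0.339 ⊗ 0.879 = max(0, 0.218) = 0.218 ≤ 0.218.

0.879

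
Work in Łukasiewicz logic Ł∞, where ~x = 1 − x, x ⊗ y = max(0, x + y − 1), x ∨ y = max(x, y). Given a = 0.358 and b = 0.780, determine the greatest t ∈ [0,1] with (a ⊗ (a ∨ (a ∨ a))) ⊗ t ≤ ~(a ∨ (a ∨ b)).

a ∨ a = max(0.358, 0.358) = 0.358
a ∨ (a ∨ a) = max(0.358, 0.358) = 0.358
a ⊗ (a ∨ (a ∨ a)) = max(0, 0.358 + 0.358 − 1) = max(0, -0.284) = 0.000
So the left factor is a ⊗ (a ∨ (a ∨ a)) = 0.000.
a ∨ b = max(0.358, 0.780) = 0.780
a ∨ (a ∨ b) = max(0.358, 0.780) = 0.780
~(a ∨ (a ∨ b)) = 1 − 0.780 = 0.220
So the right-hand bound is ~(a ∨ (a ∨ b)) = 0.220.
The residuum of the Łukasiewicz t-norm gives the supremum: min(1, 1 − 0.000 + 0.220).
1 − 0.000 + 0.220 = 1.220, so t = min(1, 1.220) = 1.000.
Check: 0.000 ⊗ 1.000 = max(0, 0.000) = 0.000 ≤ 0.220.

1.000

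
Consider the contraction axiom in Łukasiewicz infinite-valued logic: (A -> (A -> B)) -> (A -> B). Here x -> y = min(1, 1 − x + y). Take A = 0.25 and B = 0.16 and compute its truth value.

A -> B = min(1, 1 − 0.25 + 0.16) = min(1, 0.91) = 0.91
A -> (A -> B) = min(1, 1 − 0.25 + 0.91) = min(1, 1.66) = 1.00
(A -> (A -> B)) -> (A -> B) = min(1, 1 − 1.00 + 0.91) = min(1, 0.91) = 0.91
(The value 0.91 < 1 shows this instance is not satisfied; fails in Ł∞ (the t-norm is not idempotent).)

0.91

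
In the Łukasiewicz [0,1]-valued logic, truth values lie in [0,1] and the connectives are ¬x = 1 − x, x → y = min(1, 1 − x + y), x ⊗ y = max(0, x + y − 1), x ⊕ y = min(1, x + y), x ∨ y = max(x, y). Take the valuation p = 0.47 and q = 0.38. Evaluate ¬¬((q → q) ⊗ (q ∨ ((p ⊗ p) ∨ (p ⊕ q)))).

q → q = min(1, 1 − 0.38 + 0.38) = min(1, 1.00) = 1.00
p ⊗ p = max(0, 0.47 + 0.47 − 1) = max(0, -0.06) = 0.00
p ⊕ q = min(1, 0.47 + 0.38) = min(1, 0.85) = 0.85
(p ⊗ p) ∨ (p ⊕ q) = max(0.00, 0.85) = 0.85
q ∨ ((p ⊗ p) ∨ (p ⊕ q)) = max(0.38, 0.85) = 0.85
(q → q) ⊗ (q ∨ ((p ⊗ p) ∨ (p ⊕ q))) = max(0, 1.00 + 0.85 − 1) = max(0, 0.85) = 0.85
¬((q → q) ⊗ (q ∨ ((p ⊗ p) ∨ (p ⊕ q)))) = 1 − 0.85 = 0.15
¬¬((q → q) ⊗ (q ∨ ((p ⊗ p) ∨ (p ⊕ q)))) = 1 − 0.15 = 0.85

0.85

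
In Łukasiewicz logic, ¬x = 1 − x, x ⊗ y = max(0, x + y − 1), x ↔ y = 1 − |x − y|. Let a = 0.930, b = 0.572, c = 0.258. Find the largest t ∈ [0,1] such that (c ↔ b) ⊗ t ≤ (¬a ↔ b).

c ↔ b = 1 − |0.258 − 0.572| = 1 − 0.314 = 0.686
So the left factor is c ↔ b = 0.686.
¬a = 1 − 0.930 = 0.070
¬a ↔ b = 1 − |0.070 − 0.572| = 1 − 0.502 = 0.498
So the right-hand bound is ¬a ↔ b = 0.498.
The residuum of the Łukasiewicz t-norm gives the supremum: min(1, 1 − 0.686 + 0.498).
1 − 0.686 + 0.498 = 0.812, so t = min(1, 0.812) = 0.812.
Check: 0.686 ⊗ 0.812 = max(0, 0.498) = 0.498 ≤ 0.498.

0.812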